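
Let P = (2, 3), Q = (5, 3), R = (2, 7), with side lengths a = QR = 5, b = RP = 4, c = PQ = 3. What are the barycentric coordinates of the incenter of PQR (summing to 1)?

The incenter has barycentric coordinates proportional to the opposite side lengths: (5 : 4 : 3).
Normalizing by 5+4+3 = 12 gives (5/12, 1/3, 1/4).

(5/12, 1/3, 1/4)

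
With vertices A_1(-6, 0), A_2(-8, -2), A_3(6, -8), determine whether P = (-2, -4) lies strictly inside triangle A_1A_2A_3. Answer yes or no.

Barycentric coordinates of P: (1/5, 2/5, 2/5).
The three coordinates are positive, positive, positive; a point is interior exactly when all three are positive.

yes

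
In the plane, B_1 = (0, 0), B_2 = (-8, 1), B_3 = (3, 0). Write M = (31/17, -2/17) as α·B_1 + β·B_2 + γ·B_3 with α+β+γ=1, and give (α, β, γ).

(14/17, -2/17, 5/17)

Signed area of the reference triangle: [B_1B_2B_3] = ½·(0·(1−0) + (-8)·(0−0) + 3·(0−1)) = ½·(0 + 0 − 3) = -3/2.
[MB_2B_3] = ½·((31/17)·(1−0) + (-8)·(0−(-2/17)) + 3·(-2/17−1)) = ½·(31/17 − 16/17 − 57/17) = -21/17, so the B_1-coordinate is (-21/17)/(-3/2) = 14/17.
[B_1MB_3] = ½·(0·(-2/17−0) + (31/17)·(0−0) + 3·(0−(-2/17))) = ½·(0 + 0 + 6/17) = 3/17, so the B_2-coordinate is -2/17.
[B_1B_2M] = ½·(0·(1−(-2/17)) + (-8)·(-2/17−0) + (31/17)·(0−1)) = ½·(0 + 16/17 − 31/17) = -15/34, so the B_3-coordinate is 5/17.
Check: 14/17 − 2/17 + 5/17 = 1.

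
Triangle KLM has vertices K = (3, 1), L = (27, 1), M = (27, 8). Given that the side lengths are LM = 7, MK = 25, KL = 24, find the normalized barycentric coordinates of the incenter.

The incenter has barycentric coordinates proportional to the opposite side lengths: (7 : 25 : 24).
Normalizing by 7+25+24 = 56 gives (1/8, 25/56, 3/7).

(1/8, 25/56, 3/7)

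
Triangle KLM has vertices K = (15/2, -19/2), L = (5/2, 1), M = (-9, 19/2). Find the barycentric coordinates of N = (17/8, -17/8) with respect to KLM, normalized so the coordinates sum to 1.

Signed area of the reference triangle: [KLM] = ½·((15/2)·(1−(19/2)) + (5/2)·(19/2−(-19/2)) + (-9)·(-19/2−1)) = ½·(-255/4 + 95/2 + 189/2) = 313/8.
[NLM] = ½·((17/8)·(1−(19/2)) + (5/2)·(19/2−(-17/8)) + (-9)·(-17/8−1)) = ½·(-289/16 + 465/16 + 225/8) = 313/16, so the K-coordinate is (313/16)/(313/8) = 1/2.
[KNM] = ½·((15/2)·(-17/8−(19/2)) + (17/8)·(19/2−(-19/2)) + (-9)·(-19/2−(-17/8))) = ½·(-1395/16 + 323/8 + 531/8) = 313/32, so the L-coordinate is 1/4.
[KLN] = ½·((15/2)·(1−(-17/8)) + (5/2)·(-17/8−(-19/2)) + (17/8)·(-19/2−1)) = ½·(375/16 + 295/16 − 357/16) = 313/32, so the M-coordinate is 1/4.
Check: 1/2 + 1/4 + 1/4 = 1.

(1/2, 1/4, 1/4)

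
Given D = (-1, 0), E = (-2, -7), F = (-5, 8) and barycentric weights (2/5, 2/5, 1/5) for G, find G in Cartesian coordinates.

G = (2/5)·D + (2/5)·E + (1/5)·F.
x-coordinate: (2/5)·(-1) + (2/5)·(-2) + (1/5)·(-5) = -11/5.
y-coordinate: (2/5)·0 + (2/5)·(-7) + (1/5)·8 = -6/5.

(-11/5, -6/5)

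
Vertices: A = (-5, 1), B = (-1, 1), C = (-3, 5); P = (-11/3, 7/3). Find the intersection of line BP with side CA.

Barycentric coordinates of P with respect to ABC: (1/2, 1/6, 1/3).
On side CA the B-coordinate is zero; dropping P's B-weight 1/6 and renormalizing the remaining 1/3 : 1/2 gives weights 2/5, 3/5 on C, A.
Q = (2/5)·(-3, 5) + (3/5)·(-5, 1) = (-21/5, 13/5).

(-21/5, 13/5)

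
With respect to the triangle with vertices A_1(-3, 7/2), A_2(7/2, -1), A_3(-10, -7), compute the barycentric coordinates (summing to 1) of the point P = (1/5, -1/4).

(3/10, 3/5, 1/10)

Signed area of the reference triangle: [A_1A_2A_3] = ½·((-3)·(-1−(-7)) + (7/2)·(-7−(7/2)) + (-10)·(7/2−(-1))) = ½·(-18 − 147/4 − 45) = -399/8.
[PA_2A_3] = ½·((1/5)·(-1−(-7)) + (7/2)·(-7−(-1/4)) + (-10)·(-1/4−(-1))) = ½·(6/5 − 189/8 − 15/2) = -1197/80, so the A_1-coordinate is (-1197/80)/(-399/8) = 3/10.
[A_1PA_3] = ½·((-3)·(-1/4−(-7)) + (1/5)·(-7−(7/2)) + (-10)·(7/2−(-1/4))) = ½·(-81/4 − 21/10 − 75/2) = -1197/40, so the A_2-coordinate is 3/5.
[A_1A_2P] = ½·((-3)·(-1−(-1/4)) + (7/2)·(-1/4−(7/2)) + (1/5)·(7/2−(-1))) = ½·(9/4 − 105/8 + 9/10) = -399/80, so the A_3-coordinate is 1/10.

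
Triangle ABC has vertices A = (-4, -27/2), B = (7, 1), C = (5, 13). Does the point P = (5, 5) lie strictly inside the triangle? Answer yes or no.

Barycentric coordinates of P: (16/161, 72/161, 73/161).
The three coordinates are positive, positive, positive; a point is interior exactly when all three are positive.

yes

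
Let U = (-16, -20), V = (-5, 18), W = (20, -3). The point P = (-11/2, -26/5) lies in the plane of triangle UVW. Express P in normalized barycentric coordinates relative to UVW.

Signed area of the reference triangle: [UVW] = ½·((-16)·(18−(-3)) + (-5)·(-3−(-20)) + 20·(-20−18)) = ½·(-336 − 85 − 760) = -1181/2.
[PVW] = ½·((-11/2)·(18−(-3)) + (-5)·(-3−(-26/5)) + 20·(-26/5−18)) = ½·(-231/2 − 11 − 464) = -1181/4, so the U-coordinate is (-1181/4)/(-1181/2) = 1/2.
[UPW] = ½·((-16)·(-26/5−(-3)) + (-11/2)·(-3−(-20)) + 20·(-20−(-26/5))) = ½·(176/5 − 187/2 − 296) = -3543/20, so the V-coordinate is 3/10.
[UVP] = ½·((-16)·(18−(-26/5)) + (-5)·(-26/5−(-20)) + (-11/2)·(-20−18)) = ½·(-1856/5 − 74 + 209) = -1181/10, so the W-coordinate is 1/5.

(1/2, 3/10, 1/5)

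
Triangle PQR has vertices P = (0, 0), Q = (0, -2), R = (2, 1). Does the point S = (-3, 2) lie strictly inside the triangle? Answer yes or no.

no

Barycentric coordinates of S: (17/4, -7/4, -3/2).
The three coordinates are positive, negative, negative; a point is interior exactly when all three are positive.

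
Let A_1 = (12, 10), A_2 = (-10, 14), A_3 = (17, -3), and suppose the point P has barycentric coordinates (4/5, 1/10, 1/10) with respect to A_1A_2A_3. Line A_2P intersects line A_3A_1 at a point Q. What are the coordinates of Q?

Line A_2P meets A_3A_1 where the A_2-coordinate vanishes; zeroing P's A_2-weight and renormalizing leaves A_3, A_1-weights 1/10 : 4/5 → (1/9, 8/9).
So Q = (1/9)·A_3 + (8/9)·A_1 = (113/9, 77/9).

(113/9, 77/9)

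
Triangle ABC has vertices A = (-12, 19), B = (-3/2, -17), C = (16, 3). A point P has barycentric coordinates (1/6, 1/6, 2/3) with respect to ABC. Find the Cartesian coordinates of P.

(101/12, 7/3)

P = (1/6)·A + (1/6)·B + (2/3)·C.
x-coordinate: (1/6)·(-12) + (1/6)·(-3/2) + (2/3)·16 = 101/12.
y-coordinate: (1/6)·19 + (1/6)·(-17) + (2/3)·3 = 7/3.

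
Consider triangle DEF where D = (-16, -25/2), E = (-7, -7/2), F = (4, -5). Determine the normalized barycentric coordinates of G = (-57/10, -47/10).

(1/10, 7/10, 1/5)

Signed area of the reference triangle: [DEF] = ½·((-16)·(-7/2−(-5)) + (-7)·(-5−(-25/2)) + 4·(-25/2−(-7/2))) = ½·(-24 − 105/2 − 36) = -225/4.
[GEF] = ½·((-57/10)·(-7/2−(-5)) + (-7)·(-5−(-47/10)) + 4·(-47/10−(-7/2))) = ½·(-171/20 + 21/10 − 24/5) = -45/8, so the D-coordinate is (-45/8)/(-225/4) = 1/10.
[DGF] = ½·((-16)·(-47/10−(-5)) + (-57/10)·(-5−(-25/2)) + 4·(-25/2−(-47/10))) = ½·(-24/5 − 171/4 − 156/5) = -315/8, so the E-coordinate is 7/10.
[DEG] = ½·((-16)·(-7/2−(-47/10)) + (-7)·(-47/10−(-25/2)) + (-57/10)·(-25/2−(-7/2))) = ½·(-96/5 − 273/5 + 513/10) = -45/4, so the F-coordinate is 1/5.
Check: 1/10 + 7/10 + 1/5 = 1.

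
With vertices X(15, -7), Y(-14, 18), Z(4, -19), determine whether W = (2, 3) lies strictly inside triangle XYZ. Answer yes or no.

Barycentric coordinates of W: (46/89, 38/89, 5/89).
The three coordinates are positive, positive, positive; a point is interior exactly when all three are positive.

yes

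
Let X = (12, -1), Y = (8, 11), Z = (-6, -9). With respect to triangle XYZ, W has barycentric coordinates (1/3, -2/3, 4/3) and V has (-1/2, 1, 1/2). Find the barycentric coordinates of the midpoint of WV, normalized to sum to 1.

(-1/12, 1/6, 11/12)

Since both coordinate triples sum to 1, the midpoint's barycentrics are the componentwise average.
(1/3+-1/2)/2 = -1/12; similarly 1/6 and 11/12.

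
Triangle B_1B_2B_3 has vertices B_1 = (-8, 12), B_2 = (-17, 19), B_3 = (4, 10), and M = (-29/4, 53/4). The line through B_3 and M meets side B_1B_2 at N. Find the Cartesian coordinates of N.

Barycentric coordinates of M with respect to B_1B_2B_3: (1/2, 1/4, 1/4).
On side B_1B_2 the B_3-coordinate is zero; dropping M's B_3-weight 1/4 and renormalizing the remaining 1/2 : 1/4 gives weights 2/3, 1/3 on B_1, B_2.
N = (2/3)·(-8, 12) + (1/3)·(-17, 19) = (-11, 43/3).

(-11, 43/3)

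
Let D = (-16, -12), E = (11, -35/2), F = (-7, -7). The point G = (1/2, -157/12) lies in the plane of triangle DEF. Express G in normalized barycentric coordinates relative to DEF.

(1/6, 1/2, 1/3)

Signed area of the reference triangle: [DEF] = ½·((-16)·(-35/2−(-7)) + 11·(-7−(-12)) + (-7)·(-12−(-35/2))) = ½·(168 + 55 − 77/2) = 369/4.
[GEF] = ½·((1/2)·(-35/2−(-7)) + 11·(-7−(-157/12)) + (-7)·(-157/12−(-35/2))) = ½·(-21/4 + 803/12 − 371/12) = 123/8, so the D-coordinate is (123/8)/(369/4) = 1/6.
[DGF] = ½·((-16)·(-157/12−(-7)) + (1/2)·(-7−(-12)) + (-7)·(-12−(-157/12))) = ½·(292/3 + 5/2 − 91/12) = 369/8, so the E-coordinate is 1/2.
[DEG] = ½·((-16)·(-35/2−(-157/12)) + 11·(-157/12−(-12)) + (1/2)·(-12−(-35/2))) = ½·(212/3 − 143/12 + 11/4) = 123/4, so the F-coordinate is 1/3.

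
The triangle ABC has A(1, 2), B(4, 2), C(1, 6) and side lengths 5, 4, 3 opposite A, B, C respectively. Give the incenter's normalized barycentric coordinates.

The incenter has barycentric coordinates proportional to the opposite side lengths: (5 : 4 : 3).
Normalizing by 5+4+3 = 12 gives (5/12, 1/3, 1/4).

(5/12, 1/3, 1/4)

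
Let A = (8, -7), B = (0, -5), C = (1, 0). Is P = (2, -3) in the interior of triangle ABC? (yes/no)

yes

Barycentric coordinates of P: (4/21, 1/3, 10/21).
The three coordinates are positive, positive, positive; a point is interior exactly when all three are positive.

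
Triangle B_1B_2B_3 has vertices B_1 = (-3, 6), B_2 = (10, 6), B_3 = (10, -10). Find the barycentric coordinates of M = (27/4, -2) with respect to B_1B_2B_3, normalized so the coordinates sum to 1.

Signed area of the reference triangle: [B_1B_2B_3] = ½·((-3)·(6−(-10)) + 10·(-10−6) + 10·(6−6)) = ½·(-48 − 160 + 0) = -104.
[MB_2B_3] = ½·((27/4)·(6−(-10)) + 10·(-10−(-2)) + 10·(-2−6)) = ½·(108 − 80 − 80) = -26, so the B_1-coordinate is (-26)/(-104) = 1/4.
[B_1MB_3] = ½·((-3)·(-2−(-10)) + (27/4)·(-10−6) + 10·(6−(-2))) = ½·(-24 − 108 + 80) = -26, so the B_2-coordinate is 1/4.
[B_1B_2M] = ½·((-3)·(6−(-2)) + 10·(-2−6) + (27/4)·(6−6)) = ½·(-24 − 80 + 0) = -52, so the B_3-coordinate is 1/2.

(1/4, 1/4, 1/2)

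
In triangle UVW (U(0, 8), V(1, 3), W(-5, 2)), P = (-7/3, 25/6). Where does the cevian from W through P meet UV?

(1/3, 19/3)

Barycentric coordinates of P with respect to UVW: (1/3, 1/6, 1/2).
On side UV the W-coordinate is zero; dropping P's W-weight 1/2 and renormalizing the remaining 1/3 : 1/6 gives weights 2/3, 1/3 on U, V.
Q = (2/3)·(0, 8) + (1/3)·(1, 3) = (1/3, 19/3).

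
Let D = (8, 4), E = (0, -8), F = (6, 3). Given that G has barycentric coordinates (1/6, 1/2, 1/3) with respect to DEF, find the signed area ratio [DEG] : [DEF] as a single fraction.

1/3

The signed ratio [DEG]/[DEF] equals the barycentric coordinate of G at vertex F, which is 1/3.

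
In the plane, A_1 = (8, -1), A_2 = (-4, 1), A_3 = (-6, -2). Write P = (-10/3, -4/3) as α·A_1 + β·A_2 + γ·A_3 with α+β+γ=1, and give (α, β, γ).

Signed area of the reference triangle: [A_1A_2A_3] = ½·(8·(1−(-2)) + (-4)·(-2−(-1)) + (-6)·(-1−1)) = ½·(24 + 4 + 12) = 20.
[PA_2A_3] = ½·((-10/3)·(1−(-2)) + (-4)·(-2−(-4/3)) + (-6)·(-4/3−1)) = ½·(-10 + 8/3 + 14) = 10/3, so the A_1-coordinate is (10/3)/20 = 1/6.
[A_1PA_3] = ½·(8·(-4/3−(-2)) + (-10/3)·(-2−(-1)) + (-6)·(-1−(-4/3))) = ½·(16/3 + 10/3 − 2) = 10/3, so the A_2-coordinate is 1/6.
[A_1A_2P] = ½·(8·(1−(-4/3)) + (-4)·(-4/3−(-1)) + (-10/3)·(-1−1)) = ½·(56/3 + 4/3 + 20/3) = 40/3, so the A_3-coordinate is 2/3.
Check: 1/6 + 1/6 + 2/3 = 1.

(1/6, 1/6, 2/3)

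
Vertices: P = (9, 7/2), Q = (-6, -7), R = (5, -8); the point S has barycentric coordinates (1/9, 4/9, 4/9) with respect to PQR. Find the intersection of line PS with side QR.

Line PS meets QR where the P-coordinate vanishes; zeroing S's P-weight and renormalizing leaves Q, R-weights 4/9 : 4/9 → (1/2, 1/2).
So T = (1/2)·Q + (1/2)·R = (-1/2, -15/2).

(-1/2, -15/2)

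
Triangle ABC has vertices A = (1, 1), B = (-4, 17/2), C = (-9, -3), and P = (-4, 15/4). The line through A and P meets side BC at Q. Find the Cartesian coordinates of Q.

Barycentric coordinates of P with respect to ABC: (1/4, 1/2, 1/4).
On side BC the A-coordinate is zero; dropping P's A-weight 1/4 and renormalizing the remaining 1/2 : 1/4 gives weights 2/3, 1/3 on B, C.
Q = (2/3)·(-4, 17/2) + (1/3)·(-9, -3) = (-17/3, 14/3).

(-17/3, 14/3)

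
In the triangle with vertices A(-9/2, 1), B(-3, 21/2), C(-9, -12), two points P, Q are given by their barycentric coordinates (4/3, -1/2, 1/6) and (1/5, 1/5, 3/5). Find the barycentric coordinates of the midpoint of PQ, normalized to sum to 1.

(23/30, -3/20, 23/60)

Since both coordinate triples sum to 1, the midpoint's barycentrics are the componentwise average.
(4/3+1/5)/2 = 23/30; similarly -3/20 and 23/60.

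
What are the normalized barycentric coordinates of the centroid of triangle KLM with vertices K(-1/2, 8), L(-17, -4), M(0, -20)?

The centroid is the average of the vertices, so each weight is 1/3.

(1/3, 1/3, 1/3)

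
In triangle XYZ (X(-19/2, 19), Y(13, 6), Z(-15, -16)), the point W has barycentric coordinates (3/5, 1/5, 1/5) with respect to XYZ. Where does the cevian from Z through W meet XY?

Line ZW meets XY where the Z-coordinate vanishes; zeroing W's Z-weight and renormalizing leaves X, Y-weights 3/5 : 1/5 → (3/4, 1/4).
So V = (3/4)·X + (1/4)·Y = (-31/8, 63/4).

(-31/8, 63/4)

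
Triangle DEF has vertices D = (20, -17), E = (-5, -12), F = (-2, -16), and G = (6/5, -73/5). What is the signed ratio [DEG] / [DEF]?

[DEF] = ½·(20·(-12−(-16)) + (-5)·(-16−(-17)) + (-2)·(-17−(-12))) = ½·(80 − 5 + 10) = 85/2.
[DEG] = ½·(20·(-12−(-73/5)) + (-5)·(-73/5−(-17)) + (6/5)·(-17−(-12))) = ½·(52 − 12 − 6) = 17, so the ratio is 17/(85/2) = 2/5.

2/5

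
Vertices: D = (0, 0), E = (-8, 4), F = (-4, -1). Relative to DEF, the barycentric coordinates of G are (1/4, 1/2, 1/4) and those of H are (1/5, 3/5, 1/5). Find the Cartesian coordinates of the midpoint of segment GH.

Barycentric coordinates of the midpoint are the average: (9/40, 11/20, 9/40).
Converting: (9/40)·D + (11/20)·E + (9/40)·F = (-53/10, 79/40).

(-53/10, 79/40)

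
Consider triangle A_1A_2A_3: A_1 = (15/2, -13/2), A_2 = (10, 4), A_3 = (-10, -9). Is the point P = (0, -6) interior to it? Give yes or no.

Barycentric coordinates of P: (28/71, 11/71, 32/71).
The three coordinates are positive, positive, positive; a point is interior exactly when all three are positive.

yes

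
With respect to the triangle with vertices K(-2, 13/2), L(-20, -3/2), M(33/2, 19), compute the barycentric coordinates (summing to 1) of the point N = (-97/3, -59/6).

Signed area of the reference triangle: [KLM] = ½·((-2)·(-3/2−19) + (-20)·(19−(13/2)) + (33/2)·(13/2−(-3/2))) = ½·(41 − 250 + 132) = -77/2.
[NLM] = ½·((-97/3)·(-3/2−19) + (-20)·(19−(-59/6)) + (33/2)·(-59/6−(-3/2))) = ½·(3977/6 − 1730/3 − 275/2) = -77/3, so the K-coordinate is (-77/3)/(-77/2) = 2/3.
[KNM] = ½·((-2)·(-59/6−19) + (-97/3)·(19−(13/2)) + (33/2)·(13/2−(-59/6))) = ½·(173/3 − 2425/6 + 539/2) = -77/2, so the L-coordinate is 1.
[KLN] = ½·((-2)·(-3/2−(-59/6)) + (-20)·(-59/6−(13/2)) + (-97/3)·(13/2−(-3/2))) = ½·(-50/3 + 980/3 − 776/3) = 77/3, so the M-coordinate is -2/3.

(2/3, 1, -2/3)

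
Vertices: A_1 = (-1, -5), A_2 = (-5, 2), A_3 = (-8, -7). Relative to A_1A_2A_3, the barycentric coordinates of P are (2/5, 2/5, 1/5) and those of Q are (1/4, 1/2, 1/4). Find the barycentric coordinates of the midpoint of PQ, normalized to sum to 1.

(13/40, 9/20, 9/40)

Since both coordinate triples sum to 1, the midpoint's barycentrics are the componentwise average.
(2/5+1/4)/2 = 13/40; similarly 9/20 and 9/40.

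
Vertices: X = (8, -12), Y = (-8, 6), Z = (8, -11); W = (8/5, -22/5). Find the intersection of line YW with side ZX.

(8, -34/3)

Barycentric coordinates of W with respect to XYZ: (1/5, 2/5, 2/5).
On side ZX the Y-coordinate is zero; dropping W's Y-weight 2/5 and renormalizing the remaining 2/5 : 1/5 gives weights 2/3, 1/3 on Z, X.
V = (2/3)·(8, -11) + (1/3)·(8, -12) = (8, -34/3).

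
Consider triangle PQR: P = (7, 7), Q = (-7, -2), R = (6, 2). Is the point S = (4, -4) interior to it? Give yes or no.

no

Barycentric coordinates of S: (-70/61, 4/61, 127/61).
The three coordinates are negative, positive, positive; a point is interior exactly when all three are positive.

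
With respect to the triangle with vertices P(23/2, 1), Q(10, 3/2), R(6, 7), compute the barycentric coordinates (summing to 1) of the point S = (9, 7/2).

(2/5, 1/5, 2/5)

Signed area of the reference triangle: [PQR] = ½·((23/2)·(3/2−7) + 10·(7−1) + 6·(1−(3/2))) = ½·(-253/4 + 60 − 3) = -25/8.
[SQR] = ½·(9·(3/2−7) + 10·(7−(7/2)) + 6·(7/2−(3/2))) = ½·(-99/2 + 35 + 12) = -5/4, so the P-coordinate is (-5/4)/(-25/8) = 2/5.
[PSR] = ½·((23/2)·(7/2−7) + 9·(7−1) + 6·(1−(7/2))) = ½·(-161/4 + 54 − 15) = -5/8, so the Q-coordinate is 1/5.
[PQS] = ½·((23/2)·(3/2−(7/2)) + 10·(7/2−1) + 9·(1−(3/2))) = ½·(-23 + 25 − 9/2) = -5/4, so the R-coordinate is 2/5.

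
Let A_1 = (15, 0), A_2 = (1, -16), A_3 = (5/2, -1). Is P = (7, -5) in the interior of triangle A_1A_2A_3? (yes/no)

yes

Barycentric coordinates of P: (49/124, 109/372, 29/93).
The three coordinates are positive, positive, positive; a point is interior exactly when all three are positive.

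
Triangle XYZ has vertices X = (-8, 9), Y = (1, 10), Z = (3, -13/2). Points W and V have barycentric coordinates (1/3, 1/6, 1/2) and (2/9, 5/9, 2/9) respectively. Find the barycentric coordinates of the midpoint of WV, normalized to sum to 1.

Since both coordinate triples sum to 1, the midpoint's barycentrics are the componentwise average.
(1/3+2/9)/2 = 5/18; similarly 13/36 and 13/36.

(5/18, 13/36, 13/36)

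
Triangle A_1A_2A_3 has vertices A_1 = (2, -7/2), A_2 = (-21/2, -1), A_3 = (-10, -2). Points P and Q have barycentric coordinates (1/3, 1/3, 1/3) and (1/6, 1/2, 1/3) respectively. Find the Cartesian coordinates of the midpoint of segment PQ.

(-173/24, -47/24)

Barycentric coordinates of the midpoint are the average: (1/4, 5/12, 1/3).
Converting: (1/4)·A_1 + (5/12)·A_2 + (1/3)·A_3 = (-173/24, -47/24).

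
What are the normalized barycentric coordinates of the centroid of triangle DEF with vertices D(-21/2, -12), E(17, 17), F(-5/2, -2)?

The centroid is the average of the vertices, so each weight is 1/3.

(1/3, 1/3, 1/3)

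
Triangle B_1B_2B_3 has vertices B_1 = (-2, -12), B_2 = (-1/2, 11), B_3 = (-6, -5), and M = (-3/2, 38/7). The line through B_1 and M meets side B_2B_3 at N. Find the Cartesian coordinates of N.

(-17/12, 25/3)

Barycentric coordinates of M with respect to B_1B_2B_3: (1/7, 5/7, 1/7).
On side B_2B_3 the B_1-coordinate is zero; dropping M's B_1-weight 1/7 and renormalizing the remaining 5/7 : 1/7 gives weights 5/6, 1/6 on B_2, B_3.
N = (5/6)·(-1/2, 11) + (1/6)·(-6, -5) = (-17/12, 25/3).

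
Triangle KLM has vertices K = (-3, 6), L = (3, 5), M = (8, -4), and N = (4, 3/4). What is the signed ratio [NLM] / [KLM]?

1/4

[KLM] = ½·((-3)·(5−(-4)) + 3·(-4−6) + 8·(6−5)) = ½·(-27 − 30 + 8) = -49/2.
[NLM] = ½·(4·(5−(-4)) + 3·(-4−(3/4)) + 8·(3/4−5)) = ½·(36 − 57/4 − 34) = -49/8, so the ratio is (-49/8)/(-49/2) = 1/4.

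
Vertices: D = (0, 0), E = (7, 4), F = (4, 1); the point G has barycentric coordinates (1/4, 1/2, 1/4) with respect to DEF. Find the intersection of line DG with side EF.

Line DG meets EF where the D-coordinate vanishes; zeroing G's D-weight and renormalizing leaves E, F-weights 1/2 : 1/4 → (2/3, 1/3).
So H = (2/3)·E + (1/3)·F = (6, 3).

(6, 3)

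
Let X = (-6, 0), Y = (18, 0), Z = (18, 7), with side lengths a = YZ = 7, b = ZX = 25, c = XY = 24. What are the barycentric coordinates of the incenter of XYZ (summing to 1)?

The incenter has barycentric coordinates proportional to the opposite side lengths: (7 : 25 : 24).
Normalizing by 7+25+24 = 56 gives (1/8, 25/56, 3/7).

(1/8, 25/56, 3/7)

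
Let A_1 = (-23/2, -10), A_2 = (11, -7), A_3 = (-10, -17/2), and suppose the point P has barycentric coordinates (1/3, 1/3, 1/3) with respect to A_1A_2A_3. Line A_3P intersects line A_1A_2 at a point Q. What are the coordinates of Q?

Line A_3P meets A_1A_2 where the A_3-coordinate vanishes; zeroing P's A_3-weight and renormalizing leaves A_1, A_2-weights 1/3 : 1/3 → (1/2, 1/2).
So Q = (1/2)·A_1 + (1/2)·A_2 = (-1/4, -17/2).

(-1/4, -17/2)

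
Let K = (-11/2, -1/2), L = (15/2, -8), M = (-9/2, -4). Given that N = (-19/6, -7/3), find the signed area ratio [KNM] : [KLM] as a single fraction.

[KLM] = ½·((-11/2)·(-8−(-4)) + (15/2)·(-4−(-1/2)) + (-9/2)·(-1/2−(-8))) = ½·(22 − 105/4 − 135/4) = -19.
[KNM] = ½·((-11/2)·(-7/3−(-4)) + (-19/6)·(-4−(-1/2)) + (-9/2)·(-1/2−(-7/3))) = ½·(-55/6 + 133/12 − 33/4) = -19/6, so the ratio is (-19/6)/(-19) = 1/6.

1/6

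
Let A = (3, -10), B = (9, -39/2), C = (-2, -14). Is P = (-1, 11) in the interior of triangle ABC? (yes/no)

no

Barycentric coordinates of P: (51/13, -22/13, -16/13).
The three coordinates are positive, negative, negative; a point is interior exactly when all three are positive.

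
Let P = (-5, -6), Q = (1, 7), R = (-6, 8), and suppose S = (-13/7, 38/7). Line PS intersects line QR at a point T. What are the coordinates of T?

Barycentric coordinates of S with respect to PQR: (1/7, 4/7, 2/7).
On side QR the P-coordinate is zero; dropping S's P-weight 1/7 and renormalizing the remaining 4/7 : 2/7 gives weights 2/3, 1/3 on Q, R.
T = (2/3)·(1, 7) + (1/3)·(-6, 8) = (-4/3, 22/3).

(-4/3, 22/3)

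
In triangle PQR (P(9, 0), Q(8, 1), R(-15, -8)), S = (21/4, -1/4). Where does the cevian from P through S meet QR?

Barycentric coordinates of S with respect to PQR: (1/8, 3/4, 1/8).
On side QR the P-coordinate is zero; dropping S's P-weight 1/8 and renormalizing the remaining 3/4 : 1/8 gives weights 6/7, 1/7 on Q, R.
T = (6/7)·(8, 1) + (1/7)·(-15, -8) = (33/7, -2/7).

(33/7, -2/7)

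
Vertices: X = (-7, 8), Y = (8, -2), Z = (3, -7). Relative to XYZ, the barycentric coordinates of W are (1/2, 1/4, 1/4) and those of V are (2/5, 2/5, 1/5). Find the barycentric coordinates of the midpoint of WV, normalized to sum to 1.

(9/20, 13/40, 9/40)

Since both coordinate triples sum to 1, the midpoint's barycentrics are the componentwise average.
(1/2+2/5)/2 = 9/20; similarly 13/40 and 9/40.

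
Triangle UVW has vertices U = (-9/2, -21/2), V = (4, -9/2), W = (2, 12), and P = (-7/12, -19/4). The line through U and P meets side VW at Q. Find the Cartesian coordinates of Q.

(10/3, 1)

Barycentric coordinates of P with respect to UVW: (1/2, 1/3, 1/6).
On side VW the U-coordinate is zero; dropping P's U-weight 1/2 and renormalizing the remaining 1/3 : 1/6 gives weights 2/3, 1/3 on V, W.
Q = (2/3)·(4, -9/2) + (1/3)·(2, 12) = (10/3, 1).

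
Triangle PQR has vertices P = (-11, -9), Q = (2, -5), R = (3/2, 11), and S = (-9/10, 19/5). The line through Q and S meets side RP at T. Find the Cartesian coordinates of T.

(-13/8, 6)

Barycentric coordinates of S with respect to PQR: (1/5, 1/5, 3/5).
On side RP the Q-coordinate is zero; dropping S's Q-weight 1/5 and renormalizing the remaining 3/5 : 1/5 gives weights 3/4, 1/4 on R, P.
T = (3/4)·(3/2, 11) + (1/4)·(-11, -9) = (-13/8, 6).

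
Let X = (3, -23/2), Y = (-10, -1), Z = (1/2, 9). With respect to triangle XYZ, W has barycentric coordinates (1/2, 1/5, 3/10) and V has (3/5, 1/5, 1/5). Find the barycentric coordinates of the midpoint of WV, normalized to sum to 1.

(11/20, 1/5, 1/4)

Since both coordinate triples sum to 1, the midpoint's barycentrics are the componentwise average.
(1/2+3/5)/2 = 11/20; similarly 1/5 and 1/4.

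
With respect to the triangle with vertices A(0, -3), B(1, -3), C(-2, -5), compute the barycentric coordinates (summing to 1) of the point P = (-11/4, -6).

Signed area of the reference triangle: [ABC] = ½·(0·(-3−(-5)) + 1·(-5−(-3)) + (-2)·(-3−(-3))) = ½·(0 − 2 + 0) = -1.
[PBC] = ½·((-11/4)·(-3−(-5)) + 1·(-5−(-6)) + (-2)·(-6−(-3))) = ½·(-11/2 + 1 + 6) = 3/4, so the A-coordinate is (3/4)/(-1) = -3/4.
[APC] = ½·(0·(-6−(-5)) + (-11/4)·(-5−(-3)) + (-2)·(-3−(-6))) = ½·(0 + 11/2 − 6) = -1/4, so the B-coordinate is 1/4.
[ABP] = ½·(0·(-3−(-6)) + 1·(-6−(-3)) + (-11/4)·(-3−(-3))) = ½·(0 − 3 + 0) = -3/2, so the C-coordinate is 3/2.

(-3/4, 1/4, 3/2)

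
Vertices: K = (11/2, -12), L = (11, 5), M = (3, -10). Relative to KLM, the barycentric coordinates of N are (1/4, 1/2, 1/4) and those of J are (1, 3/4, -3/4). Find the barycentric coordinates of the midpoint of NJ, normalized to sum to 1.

(5/8, 5/8, -1/4)

Since both coordinate triples sum to 1, the midpoint's barycentrics are the componentwise average.
(1/4+1)/2 = 5/8; similarly 5/8 and -1/4.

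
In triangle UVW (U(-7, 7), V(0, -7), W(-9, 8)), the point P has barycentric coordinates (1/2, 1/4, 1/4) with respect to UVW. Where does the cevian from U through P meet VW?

(-9/2, 1/2)

Line UP meets VW where the U-coordinate vanishes; zeroing P's U-weight and renormalizing leaves V, W-weights 1/4 : 1/4 → (1/2, 1/2).
So Q = (1/2)·V + (1/2)·W = (-9/2, 1/2).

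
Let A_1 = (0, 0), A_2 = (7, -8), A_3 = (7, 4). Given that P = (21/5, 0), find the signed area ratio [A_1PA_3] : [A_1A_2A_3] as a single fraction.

[A_1A_2A_3] = ½·(0·(-8−4) + 7·(4−0) + 7·(0−(-8))) = ½·(0 + 28 + 56) = 42.
[A_1PA_3] = ½·(0·(0−4) + (21/5)·(4−0) + 7·(0−0)) = ½·(0 + 84/5 + 0) = 42/5, so the ratio is (42/5)/42 = 1/5.

1/5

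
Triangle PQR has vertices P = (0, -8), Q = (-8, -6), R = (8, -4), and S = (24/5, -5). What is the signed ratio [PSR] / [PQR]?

[PQR] = ½·(0·(-6−(-4)) + (-8)·(-4−(-8)) + 8·(-8−(-6))) = ½·(0 − 32 − 16) = -24.
[PSR] = ½·(0·(-5−(-4)) + (24/5)·(-4−(-8)) + 8·(-8−(-5))) = ½·(0 + 96/5 − 24) = -12/5, so the ratio is (-12/5)/(-24) = 1/10.

1/10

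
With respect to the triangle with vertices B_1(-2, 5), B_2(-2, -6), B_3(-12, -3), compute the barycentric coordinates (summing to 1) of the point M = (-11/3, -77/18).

Signed area of the reference triangle: [B_1B_2B_3] = ½·((-2)·(-6−(-3)) + (-2)·(-3−5) + (-12)·(5−(-6))) = ½·(6 + 16 − 132) = -55.
[MB_2B_3] = ½·((-11/3)·(-6−(-3)) + (-2)·(-3−(-77/18)) + (-12)·(-77/18−(-6))) = ½·(11 − 23/9 − 62/3) = -55/9, so the B_1-coordinate is (-55/9)/(-55) = 1/9.
[B_1MB_3] = ½·((-2)·(-77/18−(-3)) + (-11/3)·(-3−5) + (-12)·(5−(-77/18))) = ½·(23/9 + 88/3 − 334/3) = -715/18, so the B_2-coordinate is 13/18.
[B_1B_2M] = ½·((-2)·(-6−(-77/18)) + (-2)·(-77/18−5) + (-11/3)·(5−(-6))) = ½·(31/9 + 167/9 − 121/3) = -55/6, so the B_3-coordinate is 1/6.
Check: 1/9 + 13/18 + 1/6 = 1.

(1/9, 13/18, 1/6)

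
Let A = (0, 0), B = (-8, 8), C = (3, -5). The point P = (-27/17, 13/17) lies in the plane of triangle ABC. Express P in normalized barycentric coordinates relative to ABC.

(4/17, 6/17, 7/17)

Signed area of the reference triangle: [ABC] = ½·(0·(8−(-5)) + (-8)·(-5−0) + 3·(0−8)) = ½·(0 + 40 − 24) = 8.
[PBC] = ½·((-27/17)·(8−(-5)) + (-8)·(-5−(13/17)) + 3·(13/17−8)) = ½·(-351/17 + 784/17 − 369/17) = 32/17, so the A-coordinate is (32/17)/8 = 4/17.
[APC] = ½·(0·(13/17−(-5)) + (-27/17)·(-5−0) + 3·(0−(13/17))) = ½·(0 + 135/17 − 39/17) = 48/17, so the B-coordinate is 6/17.
[ABP] = ½·(0·(8−(13/17)) + (-8)·(13/17−0) + (-27/17)·(0−8)) = ½·(0 − 104/17 + 216/17) = 56/17, so the C-coordinate is 7/17.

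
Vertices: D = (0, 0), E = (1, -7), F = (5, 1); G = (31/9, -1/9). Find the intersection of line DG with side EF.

(31/7, -1/7)

Barycentric coordinates of G with respect to DEF: (2/9, 1/9, 2/3).
On side EF the D-coordinate is zero; dropping G's D-weight 2/9 and renormalizing the remaining 1/9 : 2/3 gives weights 1/7, 6/7 on E, F.
H = (1/7)·(1, -7) + (6/7)·(5, 1) = (31/7, -1/7).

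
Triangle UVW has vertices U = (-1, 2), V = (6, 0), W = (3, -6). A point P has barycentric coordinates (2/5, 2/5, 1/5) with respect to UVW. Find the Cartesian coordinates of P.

P = (2/5)·U + (2/5)·V + (1/5)·W.
x-coordinate: (2/5)·(-1) + (2/5)·6 + (1/5)·3 = 13/5.
y-coordinate: (2/5)·2 + (2/5)·0 + (1/5)·(-6) = -2/5.

(13/5, -2/5)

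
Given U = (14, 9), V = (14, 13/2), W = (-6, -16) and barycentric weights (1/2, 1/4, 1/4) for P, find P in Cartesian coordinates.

P = (1/2)·U + (1/4)·V + (1/4)·W.
x-coordinate: (1/2)·14 + (1/4)·14 + (1/4)·(-6) = 9.
y-coordinate: (1/2)·9 + (1/4)·(13/2) + (1/4)·(-16) = 17/8.

(9, 17/8)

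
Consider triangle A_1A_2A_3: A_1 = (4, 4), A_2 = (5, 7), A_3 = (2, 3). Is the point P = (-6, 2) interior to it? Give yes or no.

no

Barycentric coordinates of P: (-29/5, 6/5, 28/5).
The three coordinates are negative, positive, positive; a point is interior exactly when all three are positive.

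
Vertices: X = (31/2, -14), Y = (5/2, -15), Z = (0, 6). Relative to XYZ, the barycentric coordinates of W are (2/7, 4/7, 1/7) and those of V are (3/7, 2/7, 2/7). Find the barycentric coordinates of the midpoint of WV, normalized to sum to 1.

(5/14, 3/7, 3/14)

Since both coordinate triples sum to 1, the midpoint's barycentrics are the componentwise average.
(2/7+3/7)/2 = 5/14; similarly 3/7 and 3/14.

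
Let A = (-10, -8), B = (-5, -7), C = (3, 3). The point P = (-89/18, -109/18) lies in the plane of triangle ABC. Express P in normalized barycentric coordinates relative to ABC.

Signed area of the reference triangle: [ABC] = ½·((-10)·(-7−3) + (-5)·(3−(-8)) + 3·(-8−(-7))) = ½·(100 − 55 − 3) = 21.
[PBC] = ½·((-89/18)·(-7−3) + (-5)·(3−(-109/18)) + 3·(-109/18−(-7))) = ½·(445/9 − 815/18 + 17/6) = 7/2, so the A-coordinate is (7/2)/21 = 1/6.
[APC] = ½·((-10)·(-109/18−3) + (-89/18)·(3−(-8)) + 3·(-8−(-109/18))) = ½·(815/9 − 979/18 − 35/6) = 91/6, so the B-coordinate is 13/18.
[ABP] = ½·((-10)·(-7−(-109/18)) + (-5)·(-109/18−(-8)) + (-89/18)·(-8−(-7))) = ½·(85/9 − 175/18 + 89/18) = 7/3, so the C-coordinate is 1/9.
Check: 1/6 + 13/18 + 1/9 = 1.

(1/6, 13/18, 1/9)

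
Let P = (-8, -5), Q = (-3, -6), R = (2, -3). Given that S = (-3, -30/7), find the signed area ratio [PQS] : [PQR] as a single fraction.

3/7

[PQR] = ½·((-8)·(-6−(-3)) + (-3)·(-3−(-5)) + 2·(-5−(-6))) = ½·(24 − 6 + 2) = 10.
[PQS] = ½·((-8)·(-6−(-30/7)) + (-3)·(-30/7−(-5)) + (-3)·(-5−(-6))) = ½·(96/7 − 15/7 − 3) = 30/7, so the ratio is (30/7)/10 = 3/7.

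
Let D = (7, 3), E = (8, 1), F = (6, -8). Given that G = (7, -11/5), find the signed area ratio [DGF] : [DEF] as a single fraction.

2/5

[DEF] = ½·(7·(1−(-8)) + 8·(-8−3) + 6·(3−1)) = ½·(63 − 88 + 12) = -13/2.
[DGF] = ½·(7·(-11/5−(-8)) + 7·(-8−3) + 6·(3−(-11/5))) = ½·(203/5 − 77 + 156/5) = -13/5, so the ratio is (-13/5)/(-13/2) = 2/5.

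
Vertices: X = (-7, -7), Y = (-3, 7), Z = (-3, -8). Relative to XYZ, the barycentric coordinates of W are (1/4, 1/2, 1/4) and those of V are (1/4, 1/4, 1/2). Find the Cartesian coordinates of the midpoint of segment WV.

(-4, -17/8)

Barycentric coordinates of the midpoint are the average: (1/4, 3/8, 3/8).
Converting: (1/4)·X + (3/8)·Y + (3/8)·Z = (-4, -17/8).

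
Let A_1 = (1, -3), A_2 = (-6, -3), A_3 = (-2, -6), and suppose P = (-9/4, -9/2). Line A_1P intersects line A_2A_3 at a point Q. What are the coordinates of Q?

Barycentric coordinates of P with respect to A_1A_2A_3: (1/4, 1/4, 1/2).
On side A_2A_3 the A_1-coordinate is zero; dropping P's A_1-weight 1/4 and renormalizing the remaining 1/4 : 1/2 gives weights 1/3, 2/3 on A_2, A_3.
Q = (1/3)·(-6, -3) + (2/3)·(-2, -6) = (-10/3, -5).

(-10/3, -5)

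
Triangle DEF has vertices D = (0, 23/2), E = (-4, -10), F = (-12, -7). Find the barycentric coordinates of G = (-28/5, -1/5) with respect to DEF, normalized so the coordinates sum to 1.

(2/5, 1/5, 2/5)

Signed area of the reference triangle: [DEF] = ½·(0·(-10−(-7)) + (-4)·(-7−(23/2)) + (-12)·(23/2−(-10))) = ½·(0 + 74 − 258) = -92.
[GEF] = ½·((-28/5)·(-10−(-7)) + (-4)·(-7−(-1/5)) + (-12)·(-1/5−(-10))) = ½·(84/5 + 136/5 − 588/5) = -184/5, so the D-coordinate is (-184/5)/(-92) = 2/5.
[DGF] = ½·(0·(-1/5−(-7)) + (-28/5)·(-7−(23/2)) + (-12)·(23/2−(-1/5))) = ½·(0 + 518/5 − 702/5) = -92/5, so the E-coordinate is 1/5.
[DEG] = ½·(0·(-10−(-1/5)) + (-4)·(-1/5−(23/2)) + (-28/5)·(23/2−(-10))) = ½·(0 + 234/5 − 602/5) = -184/5, so the F-coordinate is 2/5.
Check: 2/5 + 1/5 + 2/5 = 1.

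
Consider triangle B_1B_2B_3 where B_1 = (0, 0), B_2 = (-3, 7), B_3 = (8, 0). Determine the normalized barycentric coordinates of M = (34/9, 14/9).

Signed area of the reference triangle: [B_1B_2B_3] = ½·(0·(7−0) + (-3)·(0−0) + 8·(0−7)) = ½·(0 + 0 − 56) = -28.
[MB_2B_3] = ½·((34/9)·(7−0) + (-3)·(0−(14/9)) + 8·(14/9−7)) = ½·(238/9 + 14/3 − 392/9) = -56/9, so the B_1-coordinate is (-56/9)/(-28) = 2/9.
[B_1MB_3] = ½·(0·(14/9−0) + (34/9)·(0−0) + 8·(0−(14/9))) = ½·(0 + 0 − 112/9) = -56/9, so the B_2-coordinate is 2/9.
[B_1B_2M] = ½·(0·(7−(14/9)) + (-3)·(14/9−0) + (34/9)·(0−7)) = ½·(0 − 14/3 − 238/9) = -140/9, so the B_3-coordinate is 5/9.

(2/9, 2/9, 5/9)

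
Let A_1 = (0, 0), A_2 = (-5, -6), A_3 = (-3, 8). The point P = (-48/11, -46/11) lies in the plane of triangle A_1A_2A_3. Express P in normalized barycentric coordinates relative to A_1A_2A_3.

Signed area of the reference triangle: [A_1A_2A_3] = ½·(0·(-6−8) + (-5)·(8−0) + (-3)·(0−(-6))) = ½·(0 − 40 − 18) = -29.
[PA_2A_3] = ½·((-48/11)·(-6−8) + (-5)·(8−(-46/11)) + (-3)·(-46/11−(-6))) = ½·(672/11 − 670/11 − 60/11) = -29/11, so the A_1-coordinate is (-29/11)/(-29) = 1/11.
[A_1PA_3] = ½·(0·(-46/11−8) + (-48/11)·(8−0) + (-3)·(0−(-46/11))) = ½·(0 − 384/11 − 138/11) = -261/11, so the A_2-coordinate is 9/11.
[A_1A_2P] = ½·(0·(-6−(-46/11)) + (-5)·(-46/11−0) + (-48/11)·(0−(-6))) = ½·(0 + 230/11 − 288/11) = -29/11, so the A_3-coordinate is 1/11.

(1/11, 9/11, 1/11)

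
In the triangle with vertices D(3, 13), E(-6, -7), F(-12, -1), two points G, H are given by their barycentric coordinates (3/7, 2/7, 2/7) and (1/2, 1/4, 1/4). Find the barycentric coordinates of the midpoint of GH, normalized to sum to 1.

Since both coordinate triples sum to 1, the midpoint's barycentrics are the componentwise average.
(3/7+1/2)/2 = 13/28; similarly 15/56 and 15/56.

(13/28, 15/56, 15/56)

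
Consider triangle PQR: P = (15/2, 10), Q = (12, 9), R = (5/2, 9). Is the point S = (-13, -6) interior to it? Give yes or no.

Barycentric coordinates of S: (-15, 119/19, 185/19).
The three coordinates are negative, positive, positive; a point is interior exactly when all three are positive.

no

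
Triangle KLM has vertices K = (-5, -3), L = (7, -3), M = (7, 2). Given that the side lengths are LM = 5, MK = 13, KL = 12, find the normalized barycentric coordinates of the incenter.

(1/6, 13/30, 2/5)

The incenter has barycentric coordinates proportional to the opposite side lengths: (5 : 13 : 12).
Normalizing by 5+13+12 = 30 gives (1/6, 13/30, 2/5).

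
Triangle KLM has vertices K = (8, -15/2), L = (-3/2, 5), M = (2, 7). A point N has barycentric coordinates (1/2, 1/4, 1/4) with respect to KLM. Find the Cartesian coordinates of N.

N = (1/2)·K + (1/4)·L + (1/4)·M.
x-coordinate: (1/2)·8 + (1/4)·(-3/2) + (1/4)·2 = 33/8.
y-coordinate: (1/2)·(-15/2) + (1/4)·5 + (1/4)·7 = -3/4.

(33/8, -3/4)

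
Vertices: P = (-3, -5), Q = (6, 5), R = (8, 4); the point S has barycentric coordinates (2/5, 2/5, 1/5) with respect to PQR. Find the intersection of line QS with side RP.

(2/3, -2)

Line QS meets RP where the Q-coordinate vanishes; zeroing S's Q-weight and renormalizing leaves R, P-weights 1/5 : 2/5 → (1/3, 2/3).
So T = (1/3)·R + (2/3)·P = (2/3, -2).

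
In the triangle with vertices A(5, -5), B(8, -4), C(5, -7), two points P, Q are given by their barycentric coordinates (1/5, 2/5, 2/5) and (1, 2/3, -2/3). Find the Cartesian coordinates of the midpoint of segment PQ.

(33/5, -21/5)

Barycentric coordinates of the midpoint are the average: (3/5, 8/15, -2/15).
Converting: (3/5)·A + (8/15)·B + (-2/15)·C = (33/5, -21/5).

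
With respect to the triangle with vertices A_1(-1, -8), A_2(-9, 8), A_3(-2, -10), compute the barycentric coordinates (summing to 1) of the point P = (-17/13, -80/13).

Signed area of the reference triangle: [A_1A_2A_3] = ½·((-1)·(8−(-10)) + (-9)·(-10−(-8)) + (-2)·(-8−8)) = ½·(-18 + 18 + 32) = 16.
[PA_2A_3] = ½·((-17/13)·(8−(-10)) + (-9)·(-10−(-80/13)) + (-2)·(-80/13−8)) = ½·(-306/13 + 450/13 + 368/13) = 256/13, so the A_1-coordinate is (256/13)/16 = 16/13.
[A_1PA_3] = ½·((-1)·(-80/13−(-10)) + (-17/13)·(-10−(-8)) + (-2)·(-8−(-80/13))) = ½·(-50/13 + 34/13 + 48/13) = 16/13, so the A_2-coordinate is 1/13.
[A_1A_2P] = ½·((-1)·(8−(-80/13)) + (-9)·(-80/13−(-8)) + (-17/13)·(-8−8)) = ½·(-184/13 − 216/13 + 272/13) = -64/13, so the A_3-coordinate is -4/13.
Check: 16/13 + 1/13 − 4/13 = 1.

(16/13, 1/13, -4/13)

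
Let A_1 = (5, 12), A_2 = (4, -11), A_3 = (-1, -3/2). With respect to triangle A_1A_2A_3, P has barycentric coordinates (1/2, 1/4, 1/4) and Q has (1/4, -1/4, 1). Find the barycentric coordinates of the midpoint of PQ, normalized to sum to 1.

(3/8, 0, 5/8)

Since both coordinate triples sum to 1, the midpoint's barycentrics are the componentwise average.
(1/2+1/4)/2 = 3/8; similarly 0 and 5/8.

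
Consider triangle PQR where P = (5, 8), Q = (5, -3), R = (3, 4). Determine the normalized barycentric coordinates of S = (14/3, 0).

(1/6, 2/3, 1/6)

Signed area of the reference triangle: [PQR] = ½·(5·(-3−4) + 5·(4−8) + 3·(8−(-3))) = ½·(-35 − 20 + 33) = -11.
[SQR] = ½·((14/3)·(-3−4) + 5·(4−0) + 3·(0−(-3))) = ½·(-98/3 + 20 + 9) = -11/6, so the P-coordinate is (-11/6)/(-11) = 1/6.
[PSR] = ½·(5·(0−4) + (14/3)·(4−8) + 3·(8−0)) = ½·(-20 − 56/3 + 24) = -22/3, so the Q-coordinate is 2/3.
[PQS] = ½·(5·(-3−0) + 5·(0−8) + (14/3)·(8−(-3))) = ½·(-15 − 40 + 154/3) = -11/6, so the R-coordinate is 1/6.
Check: 1/6 + 2/3 + 1/6 = 1.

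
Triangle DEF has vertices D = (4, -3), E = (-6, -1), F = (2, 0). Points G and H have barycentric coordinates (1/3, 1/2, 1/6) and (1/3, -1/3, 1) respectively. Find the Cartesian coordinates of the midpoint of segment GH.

(2, -13/12)

Barycentric coordinates of the midpoint are the average: (1/3, 1/12, 7/12).
Converting: (1/3)·D + (1/12)·E + (7/12)·F = (2, -13/12).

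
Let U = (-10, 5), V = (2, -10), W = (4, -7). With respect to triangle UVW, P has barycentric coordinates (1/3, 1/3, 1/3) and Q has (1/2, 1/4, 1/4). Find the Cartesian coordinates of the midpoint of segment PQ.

(-29/12, -23/8)

Barycentric coordinates of the midpoint are the average: (5/12, 7/24, 7/24).
Converting: (5/12)·U + (7/24)·V + (7/24)·W = (-29/12, -23/8).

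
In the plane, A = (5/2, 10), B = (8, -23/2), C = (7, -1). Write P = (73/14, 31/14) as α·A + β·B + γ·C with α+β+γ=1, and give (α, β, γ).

Signed area of the reference triangle: [ABC] = ½·((5/2)·(-23/2−(-1)) + 8·(-1−10) + 7·(10−(-23/2))) = ½·(-105/4 − 88 + 301/2) = 145/8.
[PBC] = ½·((73/14)·(-23/2−(-1)) + 8·(-1−(31/14)) + 7·(31/14−(-23/2))) = ½·(-219/4 − 180/7 + 96) = 435/56, so the A-coordinate is (435/56)/(145/8) = 3/7.
[APC] = ½·((5/2)·(31/14−(-1)) + (73/14)·(-1−10) + 7·(10−(31/14))) = ½·(225/28 − 803/14 + 109/2) = 145/56, so the B-coordinate is 1/7.
[ABP] = ½·((5/2)·(-23/2−(31/14)) + 8·(31/14−10) + (73/14)·(10−(-23/2))) = ½·(-240/7 − 436/7 + 3139/28) = 435/56, so the C-coordinate is 3/7.

(3/7, 1/7, 3/7)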